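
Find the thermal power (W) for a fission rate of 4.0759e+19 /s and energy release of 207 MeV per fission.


P = fission_rate * E_MeV * 1.602e-13
P = 4.0759e+19 * 207 * 1.602e-13
P = 1.3516e+09 W

1.3516e+09


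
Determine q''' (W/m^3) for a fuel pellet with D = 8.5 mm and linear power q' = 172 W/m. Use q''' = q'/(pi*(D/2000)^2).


r = D / 2 / 1000 = 8.5 / 2 / 1000 = 0.00425 m
q''' = q' / (pi * r^2)
q''' = 172 / (pi * 0.00425^2)
q''' = 3.0311e+06 W/m^3

3.0311e+06


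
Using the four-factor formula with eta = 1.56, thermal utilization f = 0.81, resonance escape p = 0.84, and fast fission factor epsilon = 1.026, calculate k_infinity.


k_inf = eta * f * p * epsilon
k_inf = 1.56 * 0.81 * 0.84 * 1.026
k_inf = 1.0890

1.0890


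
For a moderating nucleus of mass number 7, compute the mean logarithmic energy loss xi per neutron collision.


xi = 1 + (A-1)^2/(2A) * ln((A-1)/(A+1))
xi = 1 + (7-1)^2/(2*7) * ln((7-1)/(7 +1))
xi = 0.26025

0.26025


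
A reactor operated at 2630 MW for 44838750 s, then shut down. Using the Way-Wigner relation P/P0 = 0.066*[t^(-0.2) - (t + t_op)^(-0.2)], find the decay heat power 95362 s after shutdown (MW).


P/P0 = 0.066 * [t^(-0.2) - (t + t_op)^(-0.2)]
P/P0 = 0.066 * [95362^(-0.2) - (95362 + 44838750)^(-0.2)]
P/P0 = 0.066 * [0.1009543 - 0.02947710] = 0.004717495
P = 2630 * 0.004717495 = 12.407 MW

12.407


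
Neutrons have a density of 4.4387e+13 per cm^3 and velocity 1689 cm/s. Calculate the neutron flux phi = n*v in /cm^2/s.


phi = n * v
phi = 4.4387e+13 * 1689
phi = 7.4970e+16 /cm^2/s

7.4970e+16


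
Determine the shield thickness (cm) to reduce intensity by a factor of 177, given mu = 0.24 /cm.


x = ln(factor) / mu
x = ln(177) / 0.24
x = 21.567 cm

21.567


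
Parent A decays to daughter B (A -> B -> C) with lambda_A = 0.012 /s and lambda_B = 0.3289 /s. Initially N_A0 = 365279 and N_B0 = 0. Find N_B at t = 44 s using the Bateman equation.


N_B(t) = lambda_A * N_A0 / (lambda_B - lambda_A) * [exp(-lambda_A*t) - exp(-lambda_B*t)]
exp(-0.012*44) = 0.5897834; exp(-0.3289*44) = 5.188765e-07
N_B = 0.012 * 365279 / (0.3289 - 0.012) * (0.5897834 - 5.188765e-07)
N_B = 8157.9

8157.9


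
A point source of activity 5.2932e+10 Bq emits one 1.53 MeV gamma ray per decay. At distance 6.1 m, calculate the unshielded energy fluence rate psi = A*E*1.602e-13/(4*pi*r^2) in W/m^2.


psi = A * E * 1.602e-13 / (4*pi*r^2)
psi = 5.2932e+10 * 1.53 * 1.602e-13 / (4*pi*6.1^2)
psi = 2.7746e-05 W/m^2

2.7746e-05


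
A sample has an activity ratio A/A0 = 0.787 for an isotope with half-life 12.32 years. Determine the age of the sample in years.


lambda = ln(2) / t_half = ln(2) / 12.32 = 0.05626195 /yr
t = -ln(A/A0) / lambda
t = -ln(0.787) / 0.05626195
t = 4.2574 yr

4.2574


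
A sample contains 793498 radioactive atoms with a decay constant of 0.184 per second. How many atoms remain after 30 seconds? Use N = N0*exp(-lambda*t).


N = N0 * exp(-lambda * t)
N = 793498 * exp(-0.184 * 30)
N = 3178.6

3178.6


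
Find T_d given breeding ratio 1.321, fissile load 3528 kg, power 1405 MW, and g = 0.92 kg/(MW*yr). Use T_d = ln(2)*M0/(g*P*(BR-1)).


Breeding gain G = BR - 1 = 1.321 - 1 = 0.321
Fissile production rate = g * P * G = 0.92 * 1405 * 0.321 = 414.9246 kg/yr
T_d = ln(2) * M0 / (g * P * G)
T_d = ln(2) * 3528 / 414.9246 = 5.8937 yr

5.8937


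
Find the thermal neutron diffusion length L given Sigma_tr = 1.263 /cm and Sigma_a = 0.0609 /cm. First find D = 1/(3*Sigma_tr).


D = 1 / (3 * Sigma_tr) = 1 / (3 * 1.263) = 0.2639219 cm
L = sqrt(D / Sigma_a)
L = sqrt(0.2639219 / 0.0609)
L = 2.0818 cm

2.0818


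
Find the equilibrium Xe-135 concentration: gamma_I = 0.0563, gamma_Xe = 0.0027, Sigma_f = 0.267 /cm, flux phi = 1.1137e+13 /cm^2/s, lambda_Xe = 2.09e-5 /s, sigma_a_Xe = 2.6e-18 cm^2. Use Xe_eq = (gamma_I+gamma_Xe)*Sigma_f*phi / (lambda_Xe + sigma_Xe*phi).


Xe_eq = (gamma_I + gamma_Xe) * Sigma_f * phi / (lambda_Xe + sigma_Xe * phi)
Numerator = (0.0563 + 0.0027) * 0.267 * 1.1137e+13 = 1.754412e+11
Denominator = 2.09e-5 + 2.6e-18 * 1.1137e+13 = 4.985620e-05
Xe_eq = 1.754412e+11 / 4.985620e-05 = 3.5189e+15 /cm^3

3.5189e+15


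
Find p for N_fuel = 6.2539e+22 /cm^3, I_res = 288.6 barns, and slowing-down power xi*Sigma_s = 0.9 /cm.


p = exp(-N * I * 1e-24 / (xi*Sigma_s))
p = exp(-6.2539e+22 * 288.6 * 1e-24 / 0.9)
p = 1.9525e-09

1.9525e-09


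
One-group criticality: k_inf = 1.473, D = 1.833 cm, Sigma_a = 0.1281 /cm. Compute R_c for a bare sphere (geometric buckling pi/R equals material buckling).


L^2 = D / Sigma_a = 1.833 / 0.1281 = 14.30913 cm^2
B_m^2 = (k_inf - 1) / L^2 = (1.473 - 1) / 14.30913 = 0.03305582 /cm^2
For a bare sphere: B_g = pi/R, so R_c = pi / sqrt(B_m^2)
R_c = pi / sqrt(0.03305582) = 17.279 cm

17.279


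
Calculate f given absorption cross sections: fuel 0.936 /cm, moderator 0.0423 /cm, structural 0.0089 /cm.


f = Sigma_a_fuel / (Sigma_a_fuel + Sigma_a_mod + Sigma_a_other)
f = 0.936 / (0.936 + 0.0423 + 0.0089)
f = 0.94814

0.94814


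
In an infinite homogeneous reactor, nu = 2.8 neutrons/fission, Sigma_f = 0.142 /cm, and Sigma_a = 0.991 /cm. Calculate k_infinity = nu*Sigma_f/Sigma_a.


k_inf = nu * Sigma_f / Sigma_a
k_inf = 2.8 * 0.142 / 0.991
k_inf = 0.40121

0.40121


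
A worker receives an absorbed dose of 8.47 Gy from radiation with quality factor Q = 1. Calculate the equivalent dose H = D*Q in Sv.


H = D * Q
H = 8.47 * 1
H = 8.4700 Sv

8.4700


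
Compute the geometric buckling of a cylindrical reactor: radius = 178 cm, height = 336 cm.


B^2 = (2.405/R)^2 + (pi/H)^2
B^2 = (2.405/178)^2 + (pi/336)^2
B^2 = 2.6998e-04 /cm^2

2.6998e-04


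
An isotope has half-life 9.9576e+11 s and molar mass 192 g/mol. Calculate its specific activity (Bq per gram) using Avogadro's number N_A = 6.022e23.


lambda = ln(2) / t_half = ln(2) / 9.9576e+11 = 6.960986e-13 /s
SA = lambda * N_A / M
SA = 6.960986e-13 * 6.022e23 / 192
SA = 2.1833e+09 Bq/g

2.1833e+09


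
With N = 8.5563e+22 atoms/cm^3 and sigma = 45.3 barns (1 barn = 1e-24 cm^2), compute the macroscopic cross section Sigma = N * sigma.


Sigma = N * sigma_barns * 1e-24
Sigma = 8.5563e+22 * 45.3 * 1e-24
Sigma = 3.8760 /cm

3.8760


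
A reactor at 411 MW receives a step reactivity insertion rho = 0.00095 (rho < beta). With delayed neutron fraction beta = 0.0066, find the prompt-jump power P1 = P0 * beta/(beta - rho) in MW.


P1/P0 = beta / (beta - rho)
P1/P0 = 0.0066 / (0.0066 - 0.00095) = 1.168142
P1 = 411 * 1.168142 = 480.11 MW

480.11


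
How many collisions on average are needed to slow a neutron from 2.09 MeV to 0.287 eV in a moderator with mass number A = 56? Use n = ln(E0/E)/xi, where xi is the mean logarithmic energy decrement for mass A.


xi = 1 + (A-1)^2/(2A)*ln((A-1)/(A+1)) = 0.03529286 (for A = 56)
n = ln(E0/E) / xi
n = ln(2.09e6 / 0.287) / 0.03529286
n = ln(7.282230e+06) / 0.03529286 = 447.71

447.71


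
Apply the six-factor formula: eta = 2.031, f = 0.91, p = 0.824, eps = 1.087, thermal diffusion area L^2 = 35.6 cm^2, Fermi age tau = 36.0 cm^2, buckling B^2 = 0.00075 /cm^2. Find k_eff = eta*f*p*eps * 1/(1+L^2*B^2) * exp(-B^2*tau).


k_inf = eta*f*p*eps = 2.031*0.91*0.824*1.087 = 1.655420
P_TNL = 1/(1 + L^2*B^2) = 1/(1 + 35.6*0.00075) = 0.9739944
P_FNL = exp(-B^2*tau) = exp(-0.00075*36.0) = 0.9733612
k_eff = k_inf * P_TNL * P_FNL = 1.655420 * 0.9739944 * 0.9733612
k_eff = 1.5694

1.5694


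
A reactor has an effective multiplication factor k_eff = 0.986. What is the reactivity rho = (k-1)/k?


rho = (k_eff - 1) / k_eff
rho = (0.986 - 1) / 0.986
rho = -0.014199

-0.014199


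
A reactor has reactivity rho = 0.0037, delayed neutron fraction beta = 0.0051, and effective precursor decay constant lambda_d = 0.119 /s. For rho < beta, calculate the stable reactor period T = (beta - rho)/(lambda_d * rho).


T = (beta - rho) / (lambda_d * rho)
T = (0.0051 - 0.0037) / (0.119 * 0.0037)
T = 3.1797 s

3.1797


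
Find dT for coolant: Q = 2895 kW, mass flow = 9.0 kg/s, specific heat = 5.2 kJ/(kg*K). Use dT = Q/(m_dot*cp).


dT = Q / (m_dot * cp)
dT = 2895 / (9.0 * 5.2)
dT = 61.859 C

61.859


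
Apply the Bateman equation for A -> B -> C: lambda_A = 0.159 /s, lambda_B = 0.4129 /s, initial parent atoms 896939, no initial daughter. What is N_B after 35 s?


N_B(t) = lambda_A * N_A0 / (lambda_B - lambda_A) * [exp(-lambda_A*t) - exp(-lambda_B*t)]
exp(-0.159*35) = 0.003829581; exp(-0.4129*35) = 5.294114e-07
N_B = 0.159 * 896939 / (0.4129 - 0.159) * (0.003829581 - 5.294114e-07)
N_B = 2150.7

2150.7


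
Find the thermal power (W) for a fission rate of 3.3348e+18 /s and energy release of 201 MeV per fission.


P = fission_rate * E_MeV * 1.602e-13
P = 3.3348e+18 * 201 * 1.602e-13
P = 1.0738e+08 W

1.0738e+08


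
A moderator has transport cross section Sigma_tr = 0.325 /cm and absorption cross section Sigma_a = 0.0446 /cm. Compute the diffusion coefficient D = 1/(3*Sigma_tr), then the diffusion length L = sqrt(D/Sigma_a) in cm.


D = 1 / (3 * Sigma_tr) = 1 / (3 * 0.325) = 1.025641 cm
L = sqrt(D / Sigma_a)
L = sqrt(1.025641 / 0.0446)
L = 4.7955 cm

4.7955


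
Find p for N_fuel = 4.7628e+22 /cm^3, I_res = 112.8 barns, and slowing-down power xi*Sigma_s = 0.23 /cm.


p = exp(-N * I * 1e-24 / (xi*Sigma_s))
p = exp(-4.7628e+22 * 112.8 * 1e-24 / 0.23)
p = 7.1707e-11

7.1707e-11


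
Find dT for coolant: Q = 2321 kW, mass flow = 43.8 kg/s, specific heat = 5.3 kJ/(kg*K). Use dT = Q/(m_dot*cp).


dT = Q / (m_dot * cp)
dT = 2321 / (43.8 * 5.3)
dT = 9.9983 C

9.9983


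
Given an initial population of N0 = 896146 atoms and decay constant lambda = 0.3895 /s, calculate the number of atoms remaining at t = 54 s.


N = N0 * exp(-lambda * t)
N = 896146 * exp(-0.3895 * 54)
N = 6.5745e-04

6.5745e-04


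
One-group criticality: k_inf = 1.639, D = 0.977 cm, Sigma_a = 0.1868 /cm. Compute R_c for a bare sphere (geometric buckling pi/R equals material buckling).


L^2 = D / Sigma_a = 0.977 / 0.1868 = 5.230193 cm^2
B_m^2 = (k_inf - 1) / L^2 = (1.639 - 1) / 5.230193 = 0.1221752 /cm^2
For a bare sphere: B_g = pi/R, so R_c = pi / sqrt(B_m^2)
R_c = pi / sqrt(0.1221752) = 8.9879 cm

8.9879


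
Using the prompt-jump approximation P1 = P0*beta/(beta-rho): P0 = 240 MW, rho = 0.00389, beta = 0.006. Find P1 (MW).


P1/P0 = beta / (beta - rho)
P1/P0 = 0.006 / (0.006 - 0.00389) = 2.843602
P1 = 240 * 2.843602 = 682.46 MW

682.46


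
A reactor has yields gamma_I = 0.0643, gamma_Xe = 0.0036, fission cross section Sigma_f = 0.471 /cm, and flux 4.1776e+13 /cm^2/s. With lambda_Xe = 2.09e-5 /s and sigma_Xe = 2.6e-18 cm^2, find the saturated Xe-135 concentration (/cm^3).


Xe_eq = (gamma_I + gamma_Xe) * Sigma_f * phi / (lambda_Xe + sigma_Xe * phi)
Numerator = (0.0643 + 0.0036) * 0.471 * 4.1776e+13 = 1.336034e+12
Denominator = 2.09e-5 + 2.6e-18 * 4.1776e+13 = 1.295176e-04
Xe_eq = 1.336034e+12 / 1.295176e-04 = 1.0315e+16 /cm^3

1.0315e+16


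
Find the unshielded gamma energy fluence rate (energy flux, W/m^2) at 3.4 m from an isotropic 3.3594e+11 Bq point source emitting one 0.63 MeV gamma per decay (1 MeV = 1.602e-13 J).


psi = A * E * 1.602e-13 / (4*pi*r^2)
psi = 3.3594e+11 * 0.63 * 1.602e-13 / (4*pi*3.4^2)
psi = 2.3340e-04 W/m^2

2.3340e-04


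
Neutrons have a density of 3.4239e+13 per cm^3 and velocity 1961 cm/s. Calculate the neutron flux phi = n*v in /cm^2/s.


phi = n * v
phi = 3.4239e+13 * 1961
phi = 6.7143e+16 /cm^2/s

6.7143e+16


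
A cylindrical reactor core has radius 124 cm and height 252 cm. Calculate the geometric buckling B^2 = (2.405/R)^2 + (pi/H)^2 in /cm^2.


B^2 = (2.405/R)^2 + (pi/H)^2
B^2 = (2.405/124)^2 + (pi/252)^2
B^2 = 5.3159e-04 /cm^2

5.3159e-04


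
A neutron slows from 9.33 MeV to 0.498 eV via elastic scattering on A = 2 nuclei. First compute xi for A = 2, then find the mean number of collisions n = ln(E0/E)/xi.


xi = 1 + (A-1)^2/(2A)*ln((A-1)/(A+1)) = 0.7253469 (for A = 2)
n = ln(E0/E) / xi
n = ln(9.33e6 / 0.498) / 0.7253469
n = ln(1.873494e+07) / 0.7253469 = 23.087

23.087


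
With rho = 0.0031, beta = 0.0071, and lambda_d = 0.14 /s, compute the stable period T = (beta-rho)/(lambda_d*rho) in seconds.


T = (beta - rho) / (lambda_d * rho)
T = (0.0071 - 0.0031) / (0.14 * 0.0031)
T = 9.2166 s

9.2166


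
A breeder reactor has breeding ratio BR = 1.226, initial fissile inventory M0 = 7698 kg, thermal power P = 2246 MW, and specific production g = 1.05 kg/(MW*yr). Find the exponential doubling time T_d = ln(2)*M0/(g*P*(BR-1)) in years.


Breeding gain G = BR - 1 = 1.226 - 1 = 0.226
Fissile production rate = g * P * G = 1.05 * 2246 * 0.226 = 532.9758 kg/yr
T_d = ln(2) * M0 / (g * P * G)
T_d = ln(2) * 7698 / 532.9758 = 10.011 yr

10.011


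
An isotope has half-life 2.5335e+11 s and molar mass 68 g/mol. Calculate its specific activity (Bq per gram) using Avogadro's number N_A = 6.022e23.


lambda = ln(2) / t_half = ln(2) / 2.5335e+11 = 2.735927e-12 /s
SA = lambda * N_A / M
SA = 2.735927e-12 * 6.022e23 / 68
SA = 2.4229e+10 Bq/g

2.4229e+10


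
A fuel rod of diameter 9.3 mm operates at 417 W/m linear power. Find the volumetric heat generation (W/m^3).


r = D / 2 / 1000 = 9.3 / 2 / 1000 = 0.00465 m
q''' = q' / (pi * r^2)
q''' = 417 / (pi * 0.00465^2)
q''' = 6.1388e+06 W/m^3

6.1388e+06


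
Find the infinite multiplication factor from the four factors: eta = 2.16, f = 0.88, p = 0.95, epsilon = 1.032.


k_inf = eta * f * p * epsilon
k_inf = 2.16 * 0.88 * 0.95 * 1.032
k_inf = 1.8635

1.8635


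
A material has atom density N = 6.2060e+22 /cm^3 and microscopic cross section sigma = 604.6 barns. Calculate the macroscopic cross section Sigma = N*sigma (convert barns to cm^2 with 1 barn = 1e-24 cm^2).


Sigma = N * sigma_barns * 1e-24
Sigma = 6.2060e+22 * 604.6 * 1e-24
Sigma = 37.521 /cm

37.521


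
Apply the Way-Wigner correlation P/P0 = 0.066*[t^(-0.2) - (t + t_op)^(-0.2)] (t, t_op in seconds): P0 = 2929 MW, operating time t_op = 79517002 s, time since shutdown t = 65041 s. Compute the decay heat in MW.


P/P0 = 0.066 * [t^(-0.2) - (t + t_op)^(-0.2)]
P/P0 = 0.066 * [65041^(-0.2) - (65041 + 79517002)^(-0.2)]
P/P0 = 0.066 * [0.1089840 - 0.02629281] = 0.005457619
P = 2929 * 0.005457619 = 15.985 MW

15.985


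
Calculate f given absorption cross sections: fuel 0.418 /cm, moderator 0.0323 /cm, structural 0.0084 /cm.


f = Sigma_a_fuel / (Sigma_a_fuel + Sigma_a_mod + Sigma_a_other)
f = 0.418 / (0.418 + 0.0323 + 0.0084)
f = 0.91127

0.91127


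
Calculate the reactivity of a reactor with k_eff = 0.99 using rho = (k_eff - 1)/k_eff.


rho = (k_eff - 1) / k_eff
rho = (0.99 - 1) / 0.99
rho = -0.010101

-0.010101


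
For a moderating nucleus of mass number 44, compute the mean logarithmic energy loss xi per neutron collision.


xi = 1 + (A-1)^2/(2A) * ln((A-1)/(A+1))
xi = 1 + (44-1)^2/(2*44) * ln((44-1)/(44 +1))
xi = 0.044774

0.044774


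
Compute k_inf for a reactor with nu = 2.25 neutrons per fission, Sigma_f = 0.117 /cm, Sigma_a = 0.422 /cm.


k_inf = nu * Sigma_f / Sigma_a
k_inf = 2.25 * 0.117 / 0.422
k_inf = 0.62382

0.62382


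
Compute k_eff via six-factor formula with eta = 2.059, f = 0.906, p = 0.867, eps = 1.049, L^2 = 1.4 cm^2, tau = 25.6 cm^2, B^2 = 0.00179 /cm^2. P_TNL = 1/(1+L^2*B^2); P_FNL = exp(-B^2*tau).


k_inf = eta*f*p*eps = 2.059*0.906*0.867*1.049 = 1.696599
P_TNL = 1/(1 + L^2*B^2) = 1/(1 + 1.4*0.00179) = 0.9975003
P_FNL = exp(-B^2*tau) = exp(-0.00179*25.6) = 0.9552101
k_eff = k_inf * P_TNL * P_FNL = 1.696599 * 0.9975003 * 0.9552101
k_eff = 1.6166

1.6166


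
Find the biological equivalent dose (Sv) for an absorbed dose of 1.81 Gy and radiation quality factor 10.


H = D * Q
H = 1.81 * 10
H = 18.100 Sv

18.100


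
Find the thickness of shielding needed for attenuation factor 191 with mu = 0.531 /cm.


x = ln(factor) / mu
x = ln(191) / 0.531
x = 9.8913 cm

9.8913


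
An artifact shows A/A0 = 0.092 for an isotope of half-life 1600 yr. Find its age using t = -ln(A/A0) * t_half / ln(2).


lambda = ln(2) / t_half = ln(2) / 1600 = 4.332170e-04 /yr
t = -ln(A/A0) / lambda
t = -ln(0.092) / 4.332170e-04
t = 5507.6 yr

5507.6


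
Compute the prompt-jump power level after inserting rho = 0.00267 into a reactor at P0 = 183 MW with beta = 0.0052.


P1/P0 = beta / (beta - rho)
P1/P0 = 0.0052 / (0.0052 - 0.00267) = 2.055336
P1 = 183 * 2.055336 = 376.13 MW

376.13


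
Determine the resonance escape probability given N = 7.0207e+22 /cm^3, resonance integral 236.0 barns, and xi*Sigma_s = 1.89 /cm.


p = exp(-N * I * 1e-24 / (xi*Sigma_s))
p = exp(-7.0207e+22 * 236.0 * 1e-24 / 1.89)
p = 1.5585e-04

1.5585e-04


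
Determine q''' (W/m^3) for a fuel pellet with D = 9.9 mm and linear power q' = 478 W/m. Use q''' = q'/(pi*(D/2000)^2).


r = D / 2 / 1000 = 9.9 / 2 / 1000 = 0.00495 m
q''' = q' / (pi * r^2)
q''' = 478 / (pi * 0.00495^2)
q''' = 6.2097e+06 W/m^3

6.2097e+06


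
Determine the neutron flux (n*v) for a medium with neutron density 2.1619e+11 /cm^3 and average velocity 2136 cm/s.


phi = n * v
phi = 2.1619e+11 * 2136
phi = 4.6178e+14 /cm^2/s

4.6178e+14


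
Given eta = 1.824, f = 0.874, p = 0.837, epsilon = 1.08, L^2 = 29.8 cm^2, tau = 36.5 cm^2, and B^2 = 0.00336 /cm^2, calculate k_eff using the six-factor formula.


k_inf = eta*f*p*eps = 1.824*0.874*0.837*1.08 = 1.441071
P_TNL = 1/(1 + L^2*B^2) = 1/(1 + 29.8*0.00336) = 0.9089851
P_FNL = exp(-B^2*tau) = exp(-0.00336*36.5) = 0.8845821
k_eff = k_inf * P_TNL * P_FNL = 1.441071 * 0.9089851 * 0.8845821
k_eff = 1.1587

1.1587


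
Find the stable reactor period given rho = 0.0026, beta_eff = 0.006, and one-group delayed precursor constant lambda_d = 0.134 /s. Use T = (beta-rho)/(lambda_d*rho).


T = (beta - rho) / (lambda_d * rho)
T = (0.006 - 0.0026) / (0.134 * 0.0026)
T = 9.7589 s

9.7589


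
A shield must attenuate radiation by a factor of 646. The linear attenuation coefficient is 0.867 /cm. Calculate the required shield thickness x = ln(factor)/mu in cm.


x = ln(factor) / mu
x = ln(646) / 0.867
x = 7.4634 cm

7.4634


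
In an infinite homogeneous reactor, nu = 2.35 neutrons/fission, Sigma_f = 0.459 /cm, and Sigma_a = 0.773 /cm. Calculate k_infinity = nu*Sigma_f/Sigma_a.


k_inf = nu * Sigma_f / Sigma_a
k_inf = 2.35 * 0.459 / 0.773
k_inf = 1.3954

1.3954


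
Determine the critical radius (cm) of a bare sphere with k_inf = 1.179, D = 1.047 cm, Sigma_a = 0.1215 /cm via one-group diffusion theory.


L^2 = D / Sigma_a = 1.047 / 0.1215 = 8.617284 cm^2
B_m^2 = (k_inf - 1) / L^2 = (1.179 - 1) / 8.617284 = 0.02077221 /cm^2
For a bare sphere: B_g = pi/R, so R_c = pi / sqrt(B_m^2)
R_c = pi / sqrt(0.02077221) = 21.798 cm

21.798


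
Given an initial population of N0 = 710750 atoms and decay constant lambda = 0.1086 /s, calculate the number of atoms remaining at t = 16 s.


N = N0 * exp(-lambda * t)
N = 710750 * exp(-0.1086 * 16)
N = 125051

125051


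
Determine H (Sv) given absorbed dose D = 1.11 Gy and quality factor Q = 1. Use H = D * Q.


H = D * Q
H = 1.11 * 1
H = 1.1100 Sv

1.1100


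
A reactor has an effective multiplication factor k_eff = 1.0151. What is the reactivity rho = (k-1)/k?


rho = (k_eff - 1) / k_eff
rho = (1.0151 - 1) / 1.0151
rho = 0.014875

0.014875


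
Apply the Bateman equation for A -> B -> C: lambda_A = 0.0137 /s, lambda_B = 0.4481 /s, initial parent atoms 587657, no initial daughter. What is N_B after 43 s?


N_B(t) = lambda_A * N_A0 / (lambda_B - lambda_A) * [exp(-lambda_A*t) - exp(-lambda_B*t)]
exp(-0.0137*43) = 0.5548264; exp(-0.4481*43) = 4.284337e-09
N_B = 0.0137 * 587657 / (0.4481 - 0.0137) * (0.5548264 - 4.284337e-09)
N_B = 10283

10283


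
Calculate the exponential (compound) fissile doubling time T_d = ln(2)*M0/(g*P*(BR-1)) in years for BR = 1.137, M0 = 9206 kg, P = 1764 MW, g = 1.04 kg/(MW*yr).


Breeding gain G = BR - 1 = 1.137 - 1 = 0.137
Fissile production rate = g * P * G = 1.04 * 1764 * 0.137 = 251.33472 kg/yr
T_d = ln(2) * M0 / (g * P * G)
T_d = ln(2) * 9206 / 251.33472 = 25.389 yr

25.389


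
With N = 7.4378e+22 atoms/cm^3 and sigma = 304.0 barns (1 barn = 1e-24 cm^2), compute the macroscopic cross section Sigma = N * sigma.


Sigma = N * sigma_barns * 1e-24
Sigma = 7.4378e+22 * 304.0 * 1e-24
Sigma = 22.611 /cm

22.611


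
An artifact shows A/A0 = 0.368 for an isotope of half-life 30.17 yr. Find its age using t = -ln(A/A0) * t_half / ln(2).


lambda = ln(2) / t_half = ln(2) / 30.17 = 0.02297472 /yr
t = -ln(A/A0) / lambda
t = -ln(0.368) / 0.02297472
t = 43.512 yr

43.512


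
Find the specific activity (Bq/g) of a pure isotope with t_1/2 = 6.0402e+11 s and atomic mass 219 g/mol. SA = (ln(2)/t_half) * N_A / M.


lambda = ln(2) / t_half = ln(2) / 6.0402e+11 = 1.147557e-12 /s
SA = lambda * N_A / M
SA = 1.147557e-12 * 6.022e23 / 219
SA = 3.1555e+09 Bq/g

3.1555e+09


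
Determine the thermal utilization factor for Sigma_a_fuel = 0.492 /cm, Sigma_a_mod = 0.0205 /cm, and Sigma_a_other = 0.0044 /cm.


f = Sigma_a_fuel / (Sigma_a_fuel + Sigma_a_mod + Sigma_a_other)
f = 0.492 / (0.492 + 0.0205 + 0.0044)
f = 0.95183

0.95183


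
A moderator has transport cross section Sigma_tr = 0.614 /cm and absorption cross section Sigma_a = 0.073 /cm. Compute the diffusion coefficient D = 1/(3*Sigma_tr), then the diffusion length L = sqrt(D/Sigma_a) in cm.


D = 1 / (3 * Sigma_tr) = 1 / (3 * 0.614) = 0.5428882 cm
L = sqrt(D / Sigma_a)
L = sqrt(0.5428882 / 0.073)
L = 2.7271 cm

2.7271


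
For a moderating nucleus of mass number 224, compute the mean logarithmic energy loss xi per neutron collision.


xi = 1 + (A-1)^2/(2A) * ln((A-1)/(A+1))
xi = 1 + (224-1)^2/(2*224) * ln((224-1)/(224 +1))
xi = 0.0089021

0.0089021


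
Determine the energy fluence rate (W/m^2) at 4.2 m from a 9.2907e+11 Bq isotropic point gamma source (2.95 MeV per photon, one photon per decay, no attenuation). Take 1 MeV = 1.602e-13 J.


psi = A * E * 1.602e-13 / (4*pi*r^2)
psi = 9.2907e+11 * 2.95 * 1.602e-13 / (4*pi*4.2^2)
psi = 0.0019807 W/m^2

0.0019807


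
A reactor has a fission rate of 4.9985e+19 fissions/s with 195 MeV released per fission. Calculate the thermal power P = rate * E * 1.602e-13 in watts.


P = fission_rate * E_MeV * 1.602e-13
P = 4.9985e+19 * 195 * 1.602e-13
P = 1.5615e+09 W

1.5615e+09


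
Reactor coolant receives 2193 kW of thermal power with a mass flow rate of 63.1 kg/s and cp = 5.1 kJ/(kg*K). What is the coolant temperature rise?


dT = Q / (m_dot * cp)
dT = 2193 / (63.1 * 5.1)
dT = 6.8146 C

6.8146


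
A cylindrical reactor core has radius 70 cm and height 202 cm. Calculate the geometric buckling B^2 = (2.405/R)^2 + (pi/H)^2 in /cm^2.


B^2 = (2.405/R)^2 + (pi/H)^2
B^2 = (2.405/70)^2 + (pi/202)^2
B^2 = 0.0014223 /cm^2

0.0014223


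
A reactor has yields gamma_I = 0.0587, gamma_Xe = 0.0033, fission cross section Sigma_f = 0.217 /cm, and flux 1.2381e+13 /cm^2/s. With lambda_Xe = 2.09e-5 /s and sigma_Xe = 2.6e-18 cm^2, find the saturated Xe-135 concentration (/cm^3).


Xe_eq = (gamma_I + gamma_Xe) * Sigma_f * phi / (lambda_Xe + sigma_Xe * phi)
Numerator = (0.0587 + 0.0033) * 0.217 * 1.2381e+13 = 1.665740e+11
Denominator = 2.09e-5 + 2.6e-18 * 1.2381e+13 = 5.309060e-05
Xe_eq = 1.665740e+11 / 5.309060e-05 = 3.1375e+15 /cm^3

3.1375e+15


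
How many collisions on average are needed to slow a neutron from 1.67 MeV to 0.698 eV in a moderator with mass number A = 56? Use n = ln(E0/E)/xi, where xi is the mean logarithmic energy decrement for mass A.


xi = 1 + (A-1)^2/(2A)*ln((A-1)/(A+1)) = 0.03529286 (for A = 56)
n = ln(E0/E) / xi
n = ln(1.67e6 / 0.698) / 0.03529286
n = ln(2.392550e+06) / 0.03529286 = 416.17

416.17


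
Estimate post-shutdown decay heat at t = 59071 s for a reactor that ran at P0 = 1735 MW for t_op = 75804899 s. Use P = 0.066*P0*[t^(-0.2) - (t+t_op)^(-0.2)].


P/P0 = 0.066 * [t^(-0.2) - (t + t_op)^(-0.2)]
P/P0 = 0.066 * [59071^(-0.2) - (59071 + 75804899)^(-0.2)]
P/P0 = 0.066 * [0.1111028 - 0.02654562] = 0.005580774
P = 1735 * 0.005580774 = 9.6826 MW

9.6826


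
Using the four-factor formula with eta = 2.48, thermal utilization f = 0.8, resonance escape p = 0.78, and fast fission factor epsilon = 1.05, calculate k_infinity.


k_inf = eta * f * p * epsilon
k_inf = 2.48 * 0.8 * 0.78 * 1.05
k_inf = 1.6249

1.6249


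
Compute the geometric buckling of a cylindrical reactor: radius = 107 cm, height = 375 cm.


B^2 = (2.405/R)^2 + (pi/H)^2
B^2 = (2.405/107)^2 + (pi/375)^2
B^2 = 5.7538e-04 /cm^2

5.7538e-04


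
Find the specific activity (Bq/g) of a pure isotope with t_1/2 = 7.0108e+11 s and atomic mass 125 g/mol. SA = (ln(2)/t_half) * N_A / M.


lambda = ln(2) / t_half = ln(2) / 7.0108e+11 = 9.886849e-13 /s
SA = lambda * N_A / M
SA = 9.886849e-13 * 6.022e23 / 125
SA = 4.7631e+09 Bq/g

4.7631e+09


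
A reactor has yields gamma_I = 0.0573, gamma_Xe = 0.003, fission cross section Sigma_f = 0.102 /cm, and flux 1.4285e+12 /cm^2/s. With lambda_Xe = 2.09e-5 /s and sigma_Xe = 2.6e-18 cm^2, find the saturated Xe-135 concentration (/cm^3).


Xe_eq = (gamma_I + gamma_Xe) * Sigma_f * phi / (lambda_Xe + sigma_Xe * phi)
Numerator = (0.0573 + 0.003) * 0.102 * 1.4285e+12 = 8.786132e+09
Denominator = 2.09e-5 + 2.6e-18 * 1.4285e+12 = 2.461410e-05
Xe_eq = 8.786132e+09 / 2.461410e-05 = 3.5696e+14 /cm^3

3.5696e+14


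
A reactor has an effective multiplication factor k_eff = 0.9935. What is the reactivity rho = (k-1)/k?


rho = (k_eff - 1) / k_eff
rho = (0.9935 - 1) / 0.9935
rho = -0.0065425

-0.0065425


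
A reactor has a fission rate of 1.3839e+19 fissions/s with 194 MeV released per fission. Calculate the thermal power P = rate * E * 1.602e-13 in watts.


P = fission_rate * E_MeV * 1.602e-13
P = 1.3839e+19 * 194 * 1.602e-13
P = 4.3010e+08 W

4.3010e+08


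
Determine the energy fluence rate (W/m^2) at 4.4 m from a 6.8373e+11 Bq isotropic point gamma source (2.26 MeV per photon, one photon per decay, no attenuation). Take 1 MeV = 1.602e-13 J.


psi = A * E * 1.602e-13 / (4*pi*r^2)
psi = 6.8373e+11 * 2.26 * 1.602e-13 / (4*pi*4.4^2)
psi = 0.0010175 W/m^2

0.0010175


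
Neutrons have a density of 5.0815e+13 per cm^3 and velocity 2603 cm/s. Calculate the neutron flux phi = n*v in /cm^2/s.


phi = n * v
phi = 5.0815e+13 * 2603
phi = 1.3227e+17 /cm^2/s

1.3227e+17


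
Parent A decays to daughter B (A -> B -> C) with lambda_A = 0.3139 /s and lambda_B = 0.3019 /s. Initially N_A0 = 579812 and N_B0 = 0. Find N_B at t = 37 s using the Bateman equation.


N_B(t) = lambda_A * N_A0 / (lambda_B - lambda_A) * [exp(-lambda_A*t) - exp(-lambda_B*t)]
exp(-0.3139*37) = 9.035945e-06; exp(-0.3019*37) = 1.408641e-05
N_B = 0.3139 * 579812 / (0.3019 - 0.3139) * (9.035945e-06 - 1.408641e-05)
N_B = 76.600

76.600


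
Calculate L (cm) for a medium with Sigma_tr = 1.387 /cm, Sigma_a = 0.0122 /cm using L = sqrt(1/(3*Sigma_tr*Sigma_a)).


D = 1 / (3 * Sigma_tr) = 1 / (3 * 1.387) = 0.2403268 cm
L = sqrt(D / Sigma_a)
L = sqrt(0.2403268 / 0.0122)
L = 4.4383 cm

4.4383


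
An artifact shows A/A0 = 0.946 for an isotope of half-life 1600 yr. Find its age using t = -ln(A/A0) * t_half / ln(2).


lambda = ln(2) / t_half = ln(2) / 1600 = 4.332170e-04 /yr
t = -ln(A/A0) / lambda
t = -ln(0.946) / 4.332170e-04
t = 128.14 yr

128.14


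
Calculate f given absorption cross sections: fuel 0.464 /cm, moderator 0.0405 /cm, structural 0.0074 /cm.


f = Sigma_a_fuel / (Sigma_a_fuel + Sigma_a_mod + Sigma_a_other)
f = 0.464 / (0.464 + 0.0405 + 0.0074)
f = 0.90643

0.90643


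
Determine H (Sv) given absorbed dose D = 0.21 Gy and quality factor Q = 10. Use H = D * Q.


H = D * Q
H = 0.21 * 10
H = 2.1000 Sv

2.1000


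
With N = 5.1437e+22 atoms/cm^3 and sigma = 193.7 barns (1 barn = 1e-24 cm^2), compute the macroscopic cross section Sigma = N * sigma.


Sigma = N * sigma_barns * 1e-24
Sigma = 5.1437e+22 * 193.7 * 1e-24
Sigma = 9.9633 /cm

9.9633


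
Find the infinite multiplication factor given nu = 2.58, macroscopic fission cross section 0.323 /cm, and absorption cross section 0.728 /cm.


k_inf = nu * Sigma_f / Sigma_a
k_inf = 2.58 * 0.323 / 0.728
k_inf = 1.1447

1.1447


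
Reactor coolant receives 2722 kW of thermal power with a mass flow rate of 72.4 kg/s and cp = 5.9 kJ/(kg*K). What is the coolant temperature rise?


dT = Q / (m_dot * cp)
dT = 2722 / (72.4 * 5.9)
dT = 6.3723 C

6.3723


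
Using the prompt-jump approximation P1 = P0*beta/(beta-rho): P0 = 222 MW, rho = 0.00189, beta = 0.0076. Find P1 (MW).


P1/P0 = beta / (beta - rho)
P1/P0 = 0.0076 / (0.0076 - 0.00189) = 1.330998
P1 = 222 * 1.330998 = 295.48 MW

295.48


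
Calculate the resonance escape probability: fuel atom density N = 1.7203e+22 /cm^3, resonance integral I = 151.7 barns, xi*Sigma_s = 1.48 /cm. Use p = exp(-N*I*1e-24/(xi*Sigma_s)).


p = exp(-N * I * 1e-24 / (xi*Sigma_s))
p = exp(-1.7203e+22 * 151.7 * 1e-24 / 1.48)
p = 0.17148

0.17148


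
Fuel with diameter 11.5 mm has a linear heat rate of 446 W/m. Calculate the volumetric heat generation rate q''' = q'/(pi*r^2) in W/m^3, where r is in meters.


r = D / 2 / 1000 = 11.5 / 2 / 1000 = 0.00575 m
q''' = q' / (pi * r^2)
q''' = 446 / (pi * 0.00575^2)
q''' = 4.2939e+06 W/m^3

4.2939e+06


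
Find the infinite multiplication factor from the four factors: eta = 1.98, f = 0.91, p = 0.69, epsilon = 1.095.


k_inf = eta * f * p * epsilon
k_inf = 1.98 * 0.91 * 0.69 * 1.095
k_inf = 1.3613

1.3613


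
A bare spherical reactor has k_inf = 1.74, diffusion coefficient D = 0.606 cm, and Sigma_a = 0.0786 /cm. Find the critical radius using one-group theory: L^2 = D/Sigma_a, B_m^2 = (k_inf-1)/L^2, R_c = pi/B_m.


L^2 = D / Sigma_a = 0.606 / 0.0786 = 7.709924 cm^2
B_m^2 = (k_inf - 1) / L^2 = (1.74 - 1) / 7.709924 = 0.09598019 /cm^2
For a bare sphere: B_g = pi/R, so R_c = pi / sqrt(B_m^2)
R_c = pi / sqrt(0.09598019) = 10.140 cm

10.140


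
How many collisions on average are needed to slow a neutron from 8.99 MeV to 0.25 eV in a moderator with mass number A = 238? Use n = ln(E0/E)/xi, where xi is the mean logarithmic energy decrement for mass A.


xi = 1 + (A-1)^2/(2A)*ln((A-1)/(A+1)) = 0.008379872 (for A = 238)
n = ln(E0/E) / xi
n = ln(8.99e6 / 0.25) / 0.008379872
n = ln(3.596000e+07) / 0.008379872 = 2076.2

2076.2


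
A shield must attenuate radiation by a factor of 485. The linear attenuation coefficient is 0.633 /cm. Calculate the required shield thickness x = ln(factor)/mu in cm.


x = ln(factor) / mu
x = ln(485) / 0.633
x = 9.7696 cm

9.7696


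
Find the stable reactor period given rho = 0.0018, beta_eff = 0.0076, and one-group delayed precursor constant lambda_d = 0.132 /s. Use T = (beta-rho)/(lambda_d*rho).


T = (beta - rho) / (lambda_d * rho)
T = (0.0076 - 0.0018) / (0.132 * 0.0018)
T = 24.411 s

24.411


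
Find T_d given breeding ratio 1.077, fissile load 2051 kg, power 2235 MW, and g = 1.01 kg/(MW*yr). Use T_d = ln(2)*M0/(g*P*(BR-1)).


Breeding gain G = BR - 1 = 1.077 - 1 = 0.077
Fissile production rate = g * P * G = 1.01 * 2235 * 0.077 = 173.81595 kg/yr
T_d = ln(2) * M0 / (g * P * G)
T_d = ln(2) * 2051 / 173.81595 = 8.1790 yr

8.1790


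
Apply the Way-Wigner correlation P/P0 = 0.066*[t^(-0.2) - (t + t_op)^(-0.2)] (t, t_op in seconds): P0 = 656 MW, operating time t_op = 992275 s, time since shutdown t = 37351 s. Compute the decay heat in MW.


P/P0 = 0.066 * [t^(-0.2) - (t + t_op)^(-0.2)]
P/P0 = 0.066 * [37351^(-0.2) - (37351 + 992275)^(-0.2)]
P/P0 = 0.066 * [0.1217698 - 0.06272838] = 0.003896734
P = 656 * 0.003896734 = 2.5563 MW

2.5563


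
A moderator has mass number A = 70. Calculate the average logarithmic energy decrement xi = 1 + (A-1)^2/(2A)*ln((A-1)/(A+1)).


xi = 1 + (A-1)^2/(2A) * ln((A-1)/(A+1))
xi = 1 + (70-1)^2/(2*70) * ln((70-1)/(70 +1))
xi = 0.028301

0.028301


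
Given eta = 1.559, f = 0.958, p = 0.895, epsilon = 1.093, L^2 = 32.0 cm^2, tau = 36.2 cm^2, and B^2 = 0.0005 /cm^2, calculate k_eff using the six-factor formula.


k_inf = eta*f*p*eps = 1.559*0.958*0.895*1.093 = 1.461015
P_TNL = 1/(1 + L^2*B^2) = 1/(1 + 32.0*0.0005) = 0.9842520
P_FNL = exp(-B^2*tau) = exp(-0.0005*36.2) = 0.9820628
k_eff = k_inf * P_TNL * P_FNL = 1.461015 * 0.9842520 * 0.9820628
k_eff = 1.4122

1.4122


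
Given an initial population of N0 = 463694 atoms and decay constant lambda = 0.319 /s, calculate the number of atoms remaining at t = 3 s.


N = N0 * exp(-lambda * t)
N = 463694 * exp(-0.319 * 3)
N = 178079

178079


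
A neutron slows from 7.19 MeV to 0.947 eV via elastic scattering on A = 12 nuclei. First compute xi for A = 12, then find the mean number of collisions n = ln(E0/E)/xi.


xi = 1 + (A-1)^2/(2A)*ln((A-1)/(A+1)) = 0.1577690 (for A = 12)
n = ln(E0/E) / xi
n = ln(7.19e6 / 0.947) / 0.1577690
n = ln(7.592397e+06) / 0.1577690 = 100.42

100.42


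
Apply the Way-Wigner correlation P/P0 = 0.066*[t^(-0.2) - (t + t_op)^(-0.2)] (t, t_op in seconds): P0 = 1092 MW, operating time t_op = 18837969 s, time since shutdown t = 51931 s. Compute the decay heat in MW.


P/P0 = 0.066 * [t^(-0.2) - (t + t_op)^(-0.2)]
P/P0 = 0.066 * [51931^(-0.2) - (51931 + 18837969)^(-0.2)]
P/P0 = 0.066 * [0.1140026 - 0.03505533] = 0.005210520
P = 1092 * 0.005210520 = 5.6899 MW

5.6899


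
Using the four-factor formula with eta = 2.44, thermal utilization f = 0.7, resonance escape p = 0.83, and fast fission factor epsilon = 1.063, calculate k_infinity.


k_inf = eta * f * p * epsilon
k_inf = 2.44 * 0.7 * 0.83 * 1.063
k_inf = 1.5070

1.5070


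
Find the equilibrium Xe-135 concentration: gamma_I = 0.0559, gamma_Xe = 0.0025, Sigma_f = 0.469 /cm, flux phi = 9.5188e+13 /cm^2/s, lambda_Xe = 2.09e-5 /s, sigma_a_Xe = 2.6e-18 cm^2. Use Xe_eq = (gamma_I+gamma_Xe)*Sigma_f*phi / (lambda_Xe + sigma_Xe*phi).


Xe_eq = (gamma_I + gamma_Xe) * Sigma_f * phi / (lambda_Xe + sigma_Xe * phi)
Numerator = (0.0559 + 0.0025) * 0.469 * 9.5188e+13 = 2.607161e+12
Denominator = 2.09e-5 + 2.6e-18 * 9.5188e+13 = 2.683888e-04
Xe_eq = 2.607161e+12 / 2.683888e-04 = 9.7141e+15 /cm^3

9.7141e+15


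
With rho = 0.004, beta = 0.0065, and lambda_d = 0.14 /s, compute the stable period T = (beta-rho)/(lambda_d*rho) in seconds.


T = (beta - rho) / (lambda_d * rho)
T = (0.0065 - 0.004) / (0.14 * 0.004)
T = 4.4643 s

4.4643


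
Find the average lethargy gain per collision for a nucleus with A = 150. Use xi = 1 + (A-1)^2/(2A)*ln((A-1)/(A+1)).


xi = 1 + (A-1)^2/(2A) * ln((A-1)/(A+1))
xi = 1 + (150-1)^2/(2*150) * ln((150-1)/(150 +1))
xi = 0.013274

0.013274


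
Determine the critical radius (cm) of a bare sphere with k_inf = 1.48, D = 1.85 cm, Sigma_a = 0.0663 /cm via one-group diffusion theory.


L^2 = D / Sigma_a = 1.85 / 0.0663 = 27.90347 cm^2
B_m^2 = (k_inf - 1) / L^2 = (1.48 - 1) / 27.90347 = 0.01720216 /cm^2
For a bare sphere: B_g = pi/R, so R_c = pi / sqrt(B_m^2)
R_c = pi / sqrt(0.01720216) = 23.953 cm

23.953


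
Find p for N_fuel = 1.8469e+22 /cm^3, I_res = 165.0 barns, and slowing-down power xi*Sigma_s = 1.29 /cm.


p = exp(-N * I * 1e-24 / (xi*Sigma_s))
p = exp(-1.8469e+22 * 165.0 * 1e-24 / 1.29)
p = 0.094202

0.094202


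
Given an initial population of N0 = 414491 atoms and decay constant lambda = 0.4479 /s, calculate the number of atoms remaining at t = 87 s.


N = N0 * exp(-lambda * t)
N = 414491 * exp(-0.4479 * 87)
N = 4.9457e-12

4.9457e-12


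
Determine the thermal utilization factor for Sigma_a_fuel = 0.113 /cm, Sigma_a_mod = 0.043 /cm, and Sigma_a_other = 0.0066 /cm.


f = Sigma_a_fuel / (Sigma_a_fuel + Sigma_a_mod + Sigma_a_other)
f = 0.113 / (0.113 + 0.043 + 0.0066)
f = 0.69496

0.69496


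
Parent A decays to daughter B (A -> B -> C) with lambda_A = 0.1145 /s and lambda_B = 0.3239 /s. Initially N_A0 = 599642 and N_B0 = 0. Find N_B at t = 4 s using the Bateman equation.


N_B(t) = lambda_A * N_A0 / (lambda_B - lambda_A) * [exp(-lambda_A*t) - exp(-lambda_B*t)]
exp(-0.1145*4) = 0.6325475; exp(-0.3239*4) = 0.2737336
N_B = 0.1145 * 599642 / (0.3239 - 0.1145) * (0.6325475 - 0.2737336)
N_B = 117650

117650


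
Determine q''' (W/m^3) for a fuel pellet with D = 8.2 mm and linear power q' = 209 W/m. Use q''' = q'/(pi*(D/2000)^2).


r = D / 2 / 1000 = 8.2 / 2 / 1000 = 0.0041 m
q''' = q' / (pi * r^2)
q''' = 209 / (pi * 0.0041^2)
q''' = 3.9576e+06 W/m^3

3.9576e+06


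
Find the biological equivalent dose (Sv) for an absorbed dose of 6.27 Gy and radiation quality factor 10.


H = D * Q
H = 6.27 * 10
H = 62.700 Sv

62.700


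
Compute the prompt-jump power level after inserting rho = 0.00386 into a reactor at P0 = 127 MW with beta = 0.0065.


P1/P0 = beta / (beta - rho)
P1/P0 = 0.0065 / (0.0065 - 0.00386) = 2.462121
P1 = 127 * 2.462121 = 312.69 MW

312.69


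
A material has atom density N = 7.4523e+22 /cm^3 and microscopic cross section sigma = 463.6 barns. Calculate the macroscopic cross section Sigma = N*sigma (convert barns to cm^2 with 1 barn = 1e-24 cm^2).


Sigma = N * sigma_barns * 1e-24
Sigma = 7.4523e+22 * 463.6 * 1e-24
Sigma = 34.549 /cm

34.549


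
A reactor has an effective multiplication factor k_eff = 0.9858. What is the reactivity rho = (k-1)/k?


rho = (k_eff - 1) / k_eff
rho = (0.9858 - 1) / 0.9858
rho = -0.014405

-0.014405


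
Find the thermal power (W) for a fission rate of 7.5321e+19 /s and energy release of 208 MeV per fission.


P = fission_rate * E_MeV * 1.602e-13
P = 7.5321e+19 * 208 * 1.602e-13
P = 2.5098e+09 W

2.5098e+09


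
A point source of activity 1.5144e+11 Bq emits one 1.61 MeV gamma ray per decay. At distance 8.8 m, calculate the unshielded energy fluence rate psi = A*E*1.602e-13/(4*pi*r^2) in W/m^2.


psi = A * E * 1.602e-13 / (4*pi*r^2)
psi = 1.5144e+11 * 1.61 * 1.602e-13 / (4*pi*8.8^2)
psi = 4.0138e-05 W/m^2

4.0138e-05


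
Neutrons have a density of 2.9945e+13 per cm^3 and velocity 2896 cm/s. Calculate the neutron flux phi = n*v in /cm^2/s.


phi = n * v
phi = 2.9945e+13 * 2896
phi = 8.6721e+16 /cm^2/s

8.6721e+16


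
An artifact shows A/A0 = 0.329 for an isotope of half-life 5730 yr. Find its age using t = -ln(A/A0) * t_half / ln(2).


lambda = ln(2) / t_half = ln(2) / 5730 = 1.209681e-04 /yr
t = -ln(A/A0) / lambda
t = -ln(0.329) / 1.209681e-04
t = 9190.0 yr

9190.0


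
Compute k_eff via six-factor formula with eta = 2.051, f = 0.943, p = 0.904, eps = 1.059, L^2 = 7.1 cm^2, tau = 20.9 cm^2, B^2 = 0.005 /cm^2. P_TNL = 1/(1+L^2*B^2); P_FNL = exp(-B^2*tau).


k_inf = eta*f*p*eps = 2.051*0.943*0.904*1.059 = 1.851577
P_TNL = 1/(1 + L^2*B^2) = 1/(1 + 7.1*0.005) = 0.9657170
P_FNL = exp(-B^2*tau) = exp(-0.005*20.9) = 0.9007748
k_eff = k_inf * P_TNL * P_FNL = 1.851577 * 0.9657170 * 0.9007748
k_eff = 1.6107

1.6107


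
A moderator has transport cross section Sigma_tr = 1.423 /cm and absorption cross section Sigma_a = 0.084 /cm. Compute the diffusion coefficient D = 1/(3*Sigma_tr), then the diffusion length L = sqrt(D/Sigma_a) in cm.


D = 1 / (3 * Sigma_tr) = 1 / (3 * 1.423) = 0.2342469 cm
L = sqrt(D / Sigma_a)
L = sqrt(0.2342469 / 0.084)
L = 1.6699 cm

1.6699


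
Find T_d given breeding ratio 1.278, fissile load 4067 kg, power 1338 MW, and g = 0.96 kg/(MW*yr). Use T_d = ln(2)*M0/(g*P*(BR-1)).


Breeding gain G = BR - 1 = 1.278 - 1 = 0.278
Fissile production rate = g * P * G = 0.96 * 1338 * 0.278 = 357.08544 kg/yr
T_d = ln(2) * M0 / (g * P * G)
T_d = ln(2) * 4067 / 357.08544 = 7.8946 yr

7.8946


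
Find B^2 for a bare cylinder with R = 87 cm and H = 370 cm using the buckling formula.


B^2 = (2.405/R)^2 + (pi/H)^2
B^2 = (2.405/87)^2 + (pi/370)^2
B^2 = 8.3627e-04 /cm^2

8.3627e-04


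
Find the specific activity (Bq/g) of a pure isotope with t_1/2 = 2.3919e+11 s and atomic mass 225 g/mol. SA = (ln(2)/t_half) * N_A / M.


lambda = ln(2) / t_half = ln(2) / 2.3919e+11 = 2.897894e-12 /s
SA = lambda * N_A / M
SA = 2.897894e-12 * 6.022e23 / 225
SA = 7.7561e+09 Bq/g

7.7561e+09
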